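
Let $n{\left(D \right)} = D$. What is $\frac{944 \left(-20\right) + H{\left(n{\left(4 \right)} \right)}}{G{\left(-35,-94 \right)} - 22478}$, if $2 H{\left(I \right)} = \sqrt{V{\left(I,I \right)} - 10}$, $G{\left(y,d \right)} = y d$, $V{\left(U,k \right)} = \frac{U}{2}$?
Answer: $\frac{4720}{4797} - \frac{i \sqrt{2}}{19188} \approx 0.98395 - 7.3703 \cdot 10^{-5} i$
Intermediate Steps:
$V{\left(U,k \right)} = \frac{U}{2}$ ($V{\left(U,k \right)} = U \frac{1}{2} = \frac{U}{2}$)
$G{\left(y,d \right)} = d y$
$H{\left(I \right)} = \frac{\sqrt{-10 + \frac{I}{2}}}{2}$ ($H{\left(I \right)} = \frac{\sqrt{\frac{I}{2} - 10}}{2} = \frac{\sqrt{-10 + \frac{I}{2}}}{2}$)
$\frac{944 \left(-20\right) + H{\left(n{\left(4 \right)} \right)}}{G{\left(-35,-94 \right)} - 22478} = \frac{944 \left(-20\right) + \frac{\sqrt{-40 + 2 \cdot 4}}{4}}{\left(-94\right) \left(-35\right) - 22478} = \frac{-18880 + \frac{\sqrt{-40 + 8}}{4}}{3290 - 22478} = \frac{-18880 + \frac{\sqrt{-32}}{4}}{-19188} = \left(-18880 + \frac{4 i \sqrt{2}}{4}\right) \left(- \frac{1}{19188}\right) = \left(-18880 + i \sqrt{2}\right) \left(- \frac{1}{19188}\right) = \frac{4720}{4797} - \frac{i \sqrt{2}}{19188}$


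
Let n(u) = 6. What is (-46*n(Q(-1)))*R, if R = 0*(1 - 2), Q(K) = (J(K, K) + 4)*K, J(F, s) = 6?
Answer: 0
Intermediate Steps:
Q(K) = 10*K (Q(K) = (6 + 4)*K = 10*K)
R = 0 (R = 0*(-1) = 0)
(-46*n(Q(-1)))*R = -46*6*0 = -276*0 = 0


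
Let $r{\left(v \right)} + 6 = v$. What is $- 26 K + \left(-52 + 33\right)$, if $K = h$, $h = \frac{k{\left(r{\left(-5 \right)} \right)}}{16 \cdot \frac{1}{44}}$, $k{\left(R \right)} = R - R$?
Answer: $-19$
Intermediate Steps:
$r{\left(v \right)} = -6 + v$
$k{\left(R \right)} = 0$
$h = 0$ ($h = \frac{0}{16 \cdot \frac{1}{44}} = \frac{0}{\frac{4}{11}} = 0 \cdot \frac{11}{4} = 0$)
$K = 0$
$- 26 K + \left(-52 + 33\right) = \left(-26\right) 0 + \left(-52 + 33\right) = 0 - 19 = -19$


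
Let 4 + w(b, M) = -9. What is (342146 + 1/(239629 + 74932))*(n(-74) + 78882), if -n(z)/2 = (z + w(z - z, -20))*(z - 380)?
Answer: -12269339821398/314561 ≈ -3.9005e+7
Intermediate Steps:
w(b, M) = -13 (w(b, M) = -4 - 9 = -13)
n(z) = -2*(-380 + z)*(-13 + z) (n(z) = -2*(z - 13)*(z - 380) = -2*(-13 + z)*(-380 + z) = -2*(-380 + z)*(-13 + z))
(342146 + 1/(239629 + 74932))*(n(-74) + 78882) = (342146 + 1/(239629 + 74932))*((-9880 - 2*(-74)² + 786*(-74)) + 78882) = (342146 + 1/314561)*((-9880 - 2*5476 - 58164) + 78882) = (342146 + 1/314561)*((-9880 - 10952 - 58164) + 78882) = 107625787907*(-78996 + 78882)/314561 = (107625787907/314561)*(-114) = -12269339821398/314561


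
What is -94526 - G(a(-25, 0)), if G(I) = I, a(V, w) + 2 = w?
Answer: -94524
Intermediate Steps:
a(V, w) = -2 + w
-94526 - G(a(-25, 0)) = -94526 - (-2 + 0) = -94526 - 1*(-2) = -94526 + 2 = -94524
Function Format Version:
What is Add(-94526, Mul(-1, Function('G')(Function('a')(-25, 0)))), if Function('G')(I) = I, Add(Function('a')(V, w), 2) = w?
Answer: -94524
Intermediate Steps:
Function('a')(V, w) = Add(-2, w)
Add(-94526, Mul(-1, Function('G')(Function('a')(-25, 0)))) = Add(-94526, Mul(-1, Add(-2, 0))) = Add(-94526, Mul(-1, -2)) = Add(-94526, 2) = -94524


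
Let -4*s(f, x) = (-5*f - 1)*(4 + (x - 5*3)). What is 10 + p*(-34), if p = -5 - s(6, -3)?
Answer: -3509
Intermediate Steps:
s(f, x) = -(-1 - 5*f)*(-11 + x)/4 (s(f, x) = -(-5*f - 1)*(4 + (x - 5*3))/4 = -(-1 - 5*f)*(4 + (x - 15))/4 = -(-1 - 5*f)*(4 + (-15 + x))/4 = -(-1 - 5*f)*(-11 + x)/4)
p = 207/2 (p = -5 - (-11/4 - 55/4*6 + (1/4)*(-3) + (5/4)*6*(-3)) = -5 - (-11/4 - 165/2 - 3/4 - 45/2) = -5 - 1*(-217/2) = -5 + 217/2 = 207/2 ≈ 103.50)
10 + p*(-34) = 10 + (207/2)*(-34) = 10 - 3519 = -3509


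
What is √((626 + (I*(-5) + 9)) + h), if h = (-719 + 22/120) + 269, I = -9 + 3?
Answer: √193665/30 ≈ 14.669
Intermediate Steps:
I = -6
h = -26989/60 (h = (-719 + 22*(1/120)) + 269 = (-719 + 11/60) + 269 = -43129/60 + 269 = -26989/60 ≈ -449.82)
√((626 + (I*(-5) + 9)) + h) = √((626 + (-6*(-5) + 9)) - 26989/60) = √((626 + (30 + 9)) - 26989/60) = √((626 + 39) - 26989/60) = √(665 - 26989/60) = √(12911/60) = √193665/30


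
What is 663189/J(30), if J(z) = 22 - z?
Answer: -663189/8 ≈ -82899.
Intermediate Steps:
663189/J(30) = 663189/(22 - 1*30) = 663189/(22 - 30) = 663189/(-8) = 663189*(-⅛) = -663189/8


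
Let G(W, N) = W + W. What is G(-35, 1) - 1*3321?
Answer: -3391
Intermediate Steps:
G(W, N) = 2*W
G(-35, 1) - 1*3321 = 2*(-35) - 1*3321 = -70 - 3321 = -3391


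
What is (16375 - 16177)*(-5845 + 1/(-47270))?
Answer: -27353021949/23635 ≈ -1.1573e+6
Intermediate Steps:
(16375 - 16177)*(-5845 + 1/(-47270)) = 198*(-5845 - 1/47270) = 198*(-276293151/47270) = -27353021949/23635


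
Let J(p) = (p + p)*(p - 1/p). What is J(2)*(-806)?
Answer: -4836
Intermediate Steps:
J(p) = 2*p*(p - 1/p) (J(p) = (2*p)*(p - 1/p) = 2*p*(p - 1/p))
J(2)*(-806) = (-2 + 2*2**2)*(-806) = (-2 + 2*4)*(-806) = (-2 + 8)*(-806) = 6*(-806) = -4836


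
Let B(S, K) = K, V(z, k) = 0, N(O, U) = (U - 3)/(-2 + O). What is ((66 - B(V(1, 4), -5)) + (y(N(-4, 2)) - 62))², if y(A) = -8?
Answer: 1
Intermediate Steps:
N(O, U) = (-3 + U)/(-2 + O)
((66 - B(V(1, 4), -5)) + (y(N(-4, 2)) - 62))² = ((66 - 1*(-5)) + (-8 - 62))² = ((66 + 5) - 70)² = (71 - 70)² = 1² = 1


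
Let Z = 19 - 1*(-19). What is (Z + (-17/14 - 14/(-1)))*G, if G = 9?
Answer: 6399/14 ≈ 457.07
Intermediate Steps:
Z = 38 (Z = 19 + 19 = 38)
(Z + (-17/14 - 14/(-1)))*G = (38 + (-17/14 - 14/(-1)))*9 = (38 + (-17*1/14 - 14*(-1)))*9 = (38 + (-17/14 + 14))*9 = (38 + 179/14)*9 = (711/14)*9 = 6399/14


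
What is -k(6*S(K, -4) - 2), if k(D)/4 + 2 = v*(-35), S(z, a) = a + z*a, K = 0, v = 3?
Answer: 428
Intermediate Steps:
S(z, a) = a + a*z
k(D) = -428 (k(D) = -8 + 4*(3*(-35)) = -8 + 4*(-105) = -8 - 420 = -428)
-k(6*S(K, -4) - 2) = -1*(-428) = 428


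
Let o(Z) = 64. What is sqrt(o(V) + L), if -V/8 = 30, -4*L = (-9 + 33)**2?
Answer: 4*I*sqrt(5) ≈ 8.9443*I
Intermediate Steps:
L = -144 (L = -(-9 + 33)**2/4 = -1/4*24**2 = -1/4*576 = -144)
V = -240 (V = -8*30 = -240)
sqrt(o(V) + L) = sqrt(64 - 144) = sqrt(-80) = 4*I*sqrt(5)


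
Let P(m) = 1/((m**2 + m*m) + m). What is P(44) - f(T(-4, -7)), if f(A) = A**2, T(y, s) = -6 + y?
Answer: -391599/3916 ≈ -100.00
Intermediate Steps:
P(m) = 1/(m + 2*m**2) (P(m) = 1/((m**2 + m**2) + m) = 1/(2*m**2 + m) = 1/(m + 2*m**2))
P(44) - f(T(-4, -7)) = 1/(44*(1 + 2*44)) - (-6 - 4)**2 = 1/(44*(1 + 88)) - 1*(-10)**2 = (1/44)/89 - 1*100 = (1/44)*(1/89) - 100 = 1/3916 - 100 = -391599/3916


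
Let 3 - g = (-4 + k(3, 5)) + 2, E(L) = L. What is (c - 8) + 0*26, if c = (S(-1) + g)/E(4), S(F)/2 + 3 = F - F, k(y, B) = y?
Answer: -9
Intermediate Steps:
S(F) = -6 (S(F) = -6 + 2*(F - F) = -6 + 2*0 = -6 + 0 = -6)
g = 2 (g = 3 - ((-4 + 3) + 2) = 3 - (-1 + 2) = 3 - 1*1 = 3 - 1 = 2)
c = -1 (c = (-6 + 2)/4 = -4*¼ = -1)
(c - 8) + 0*26 = (-1 - 8) + 0*26 = -9 + 0 = -9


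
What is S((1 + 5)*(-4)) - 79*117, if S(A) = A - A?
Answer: -9243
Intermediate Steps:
S(A) = 0
S((1 + 5)*(-4)) - 79*117 = 0 - 79*117 = 0 - 9243 = -9243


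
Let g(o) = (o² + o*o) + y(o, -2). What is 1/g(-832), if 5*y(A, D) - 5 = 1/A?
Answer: 4160/5759307839 ≈ 7.2231e-7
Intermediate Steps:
y(A, D) = 1 + 1/(5*A)
g(o) = 2*o² + (⅕ + o)/o (g(o) = (o² + o*o) + (⅕ + o)/o = (o² + o²) + (⅕ + o)/o = 2*o² + (⅕ + o)/o)
1/g(-832) = 1/((⅕ - 832 + 2*(-832)³)/(-832)) = 1/(-(⅕ - 832 + 2*(-575930368))/832) = 1/(-(⅕ - 832 - 1151860736)/832) = 1/(-1/832*(-5759307839/5)) = 1/(5759307839/4160) = 4160/5759307839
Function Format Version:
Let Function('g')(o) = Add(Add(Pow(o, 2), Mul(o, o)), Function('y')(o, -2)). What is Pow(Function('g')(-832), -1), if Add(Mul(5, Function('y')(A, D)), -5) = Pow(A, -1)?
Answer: Rational(4160, 5759307839) ≈ 7.2231e-7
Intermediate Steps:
Function('y')(A, D) = Add(1, Mul(Rational(1, 5), Pow(A, -1)))
Function('g')(o) = Add(Mul(2, Pow(o, 2)), Mul(Pow(o, -1), Add(Rational(1, 5), o))) (Function('g')(o) = Add(Add(Pow(o, 2), Mul(o, o)), Mul(Pow(o, -1), Add(Rational(1, 5), o))) = Add(Add(Pow(o, 2), Pow(o, 2)), Mul(Pow(o, -1), Add(Rational(1, 5), o))) = Add(Mul(2, Pow(o, 2)), Mul(Pow(o, -1), Add(Rational(1, 5), o))))
Pow(Function('g')(-832), -1) = Pow(Mul(Pow(-832, -1), Add(Rational(1, 5), -832, Mul(2, Pow(-832, 3)))), -1) = Pow(Mul(Rational(-1, 832), Add(Rational(1, 5), -832, Mul(2, -575930368))), -1) = Pow(Mul(Rational(-1, 832), Add(Rational(1, 5), -832, -1151860736)), -1) = Pow(Mul(Rational(-1, 832), Rational(-5759307839, 5)), -1) = Pow(Rational(5759307839, 4160), -1) = Rational(4160, 5759307839)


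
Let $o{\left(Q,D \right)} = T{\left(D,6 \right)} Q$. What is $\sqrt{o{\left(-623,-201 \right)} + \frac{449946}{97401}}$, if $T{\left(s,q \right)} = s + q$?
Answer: $\frac{3 \sqrt{14229216409751}}{32467} \approx 348.55$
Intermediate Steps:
$T{\left(s,q \right)} = q + s$
$o{\left(Q,D \right)} = Q \left(6 + D\right)$ ($o{\left(Q,D \right)} = \left(6 + D\right) Q = Q \left(6 + D\right)$)
$\sqrt{o{\left(-623,-201 \right)} + \frac{449946}{97401}} = \sqrt{- 623 \left(6 - 201\right) + \frac{449946}{97401}} = \sqrt{\left(-623\right) \left(-195\right) + 449946 \cdot \frac{1}{97401}} = \sqrt{121485 + \frac{149982}{32467}} = \sqrt{\frac{3944403477}{32467}} = \frac{3 \sqrt{14229216409751}}{32467}$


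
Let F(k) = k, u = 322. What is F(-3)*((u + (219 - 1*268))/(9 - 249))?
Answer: 273/80 ≈ 3.4125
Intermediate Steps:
F(-3)*((u + (219 - 1*268))/(9 - 249)) = -3*(322 + (219 - 1*268))/(9 - 249) = -3*(322 + (219 - 268))/(-240) = -3*(322 - 49)*(-1)/240 = -819*(-1)/240 = -3*(-91/80) = 273/80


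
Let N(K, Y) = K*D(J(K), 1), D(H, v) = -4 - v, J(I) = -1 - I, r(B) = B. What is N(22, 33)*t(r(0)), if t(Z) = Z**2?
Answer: 0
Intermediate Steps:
N(K, Y) = -5*K (N(K, Y) = K*(-4 - 1*1) = K*(-4 - 1) = K*(-5) = -5*K)
N(22, 33)*t(r(0)) = -5*22*0**2 = -110*0 = 0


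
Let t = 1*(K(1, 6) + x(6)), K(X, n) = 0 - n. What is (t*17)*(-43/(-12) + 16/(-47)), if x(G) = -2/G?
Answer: -590767/1692 ≈ -349.15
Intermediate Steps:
K(X, n) = -n
t = -19/3 (t = 1*(-1*6 - 2/6) = 1*(-6 - 2*⅙) = 1*(-6 - ⅓) = 1*(-19/3) = -19/3 ≈ -6.3333)
(t*17)*(-43/(-12) + 16/(-47)) = (-19/3*17)*(-43/(-12) + 16/(-47)) = -323*(-43*(-1/12) + 16*(-1/47))/3 = -323*(43/12 - 16/47)/3 = -323/3*1829/564 = -590767/1692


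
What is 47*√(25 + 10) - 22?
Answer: -22 + 47*√35 ≈ 256.06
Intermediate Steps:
47*√(25 + 10) - 22 = 47*√35 - 22 = -22 + 47*√35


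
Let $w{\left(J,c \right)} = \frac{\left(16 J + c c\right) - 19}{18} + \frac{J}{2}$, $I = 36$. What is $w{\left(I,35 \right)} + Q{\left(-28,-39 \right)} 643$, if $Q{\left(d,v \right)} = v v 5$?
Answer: $4890132$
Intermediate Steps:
$Q{\left(d,v \right)} = 5 v^{2}$ ($Q{\left(d,v \right)} = v^{2} \cdot 5 = 5 v^{2}$)
$w{\left(J,c \right)} = - \frac{19}{18} + \frac{c^{2}}{18} + \frac{25 J}{18}$ ($w{\left(J,c \right)} = \left(\left(16 J + c^{2}\right) - 19\right) \frac{1}{18} + J \frac{1}{2} = \left(\left(c^{2} + 16 J\right) - 19\right) \frac{1}{18} + \frac{J}{2} = \left(-19 + c^{2} + 16 J\right) \frac{1}{18} + \frac{J}{2} = \left(- \frac{19}{18} + \frac{c^{2}}{18} + \frac{8 J}{9}\right) + \frac{J}{2} = - \frac{19}{18} + \frac{c^{2}}{18} + \frac{25 J}{18}$)
$w{\left(I,35 \right)} + Q{\left(-28,-39 \right)} 643 = \left(- \frac{19}{18} + \frac{35^{2}}{18} + \frac{25}{18} \cdot 36\right) + 5 \left(-39\right)^{2} \cdot 643 = \left(- \frac{19}{18} + \frac{1}{18} \cdot 1225 + 50\right) + 5 \cdot 1521 \cdot 643 = \left(- \frac{19}{18} + \frac{1225}{18} + 50\right) + 7605 \cdot 643 = 117 + 4890015 = 4890132$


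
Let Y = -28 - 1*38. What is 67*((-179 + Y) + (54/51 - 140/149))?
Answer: -41558961/2533 ≈ -16407.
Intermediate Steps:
Y = -66 (Y = -28 - 38 = -66)
67*((-179 + Y) + (54/51 - 140/149)) = 67*((-179 - 66) + (54/51 - 140/149)) = 67*(-245 + (54*(1/51) - 140*1/149)) = 67*(-245 + (18/17 - 140/149)) = 67*(-245 + 302/2533) = 67*(-620283/2533) = -41558961/2533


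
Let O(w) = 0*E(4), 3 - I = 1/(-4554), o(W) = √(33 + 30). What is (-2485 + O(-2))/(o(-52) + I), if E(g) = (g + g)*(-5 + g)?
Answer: 154619935470/1119874139 - 154608618780*√7/1119874139 ≈ -227.20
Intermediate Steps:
o(W) = 3*√7 (o(W) = √63 = 3*√7)
E(g) = 2*g*(-5 + g) (E(g) = (2*g)*(-5 + g) = 2*g*(-5 + g))
I = 13663/4554 (I = 3 - 1/(-4554) = 3 - 1*(-1/4554) = 3 + 1/4554 = 13663/4554 ≈ 3.0002)
O(w) = 0 (O(w) = 0*(2*4*(-5 + 4)) = 0*(2*4*(-1)) = 0*(-8) = 0)
(-2485 + O(-2))/(o(-52) + I) = (-2485 + 0)/(3*√7 + 13663/4554) = -2485/(13663/4554 + 3*√7)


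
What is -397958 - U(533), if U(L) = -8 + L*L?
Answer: -682039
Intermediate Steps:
U(L) = -8 + L**2
-397958 - U(533) = -397958 - (-8 + 533**2) = -397958 - (-8 + 284089) = -397958 - 1*284081 = -397958 - 284081 = -682039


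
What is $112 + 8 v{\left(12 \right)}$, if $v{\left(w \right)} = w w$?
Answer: $1264$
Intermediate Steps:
$v{\left(w \right)} = w^{2}$
$112 + 8 v{\left(12 \right)} = 112 + 8 \cdot 12^{2} = 112 + 8 \cdot 144 = 112 + 1152 = 1264$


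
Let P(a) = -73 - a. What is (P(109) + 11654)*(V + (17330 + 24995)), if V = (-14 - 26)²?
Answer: 503907600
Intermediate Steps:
V = 1600 (V = (-40)² = 1600)
(P(109) + 11654)*(V + (17330 + 24995)) = ((-73 - 1*109) + 11654)*(1600 + (17330 + 24995)) = ((-73 - 109) + 11654)*(1600 + 42325) = (-182 + 11654)*43925 = 11472*43925 = 503907600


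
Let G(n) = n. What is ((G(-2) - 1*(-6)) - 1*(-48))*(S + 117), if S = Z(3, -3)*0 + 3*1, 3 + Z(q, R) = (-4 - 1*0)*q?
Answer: 6240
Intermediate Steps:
Z(q, R) = -3 - 4*q (Z(q, R) = -3 + (-4 - 1*0)*q = -3 + (-4 + 0)*q = -3 - 4*q)
S = 3 (S = (-3 - 4*3)*0 + 3*1 = (-3 - 12)*0 + 3 = -15*0 + 3 = 0 + 3 = 3)
((G(-2) - 1*(-6)) - 1*(-48))*(S + 117) = ((-2 - 1*(-6)) - 1*(-48))*(3 + 117) = ((-2 + 6) + 48)*120 = (4 + 48)*120 = 52*120 = 6240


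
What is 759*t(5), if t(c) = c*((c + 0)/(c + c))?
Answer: 3795/2 ≈ 1897.5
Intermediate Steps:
t(c) = c/2 (t(c) = c*(c/((2*c))) = c*(c*(1/(2*c))) = c*(½) = c/2)
759*t(5) = 759*((½)*5) = 759*(5/2) = 3795/2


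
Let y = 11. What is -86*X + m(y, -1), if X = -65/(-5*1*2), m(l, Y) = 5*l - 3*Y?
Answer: -501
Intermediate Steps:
m(l, Y) = -3*Y + 5*l
X = 13/2 (X = -65/((-5*2)) = -65/(-10) = -65*(-⅒) = 13/2 ≈ 6.5000)
-86*X + m(y, -1) = -86*13/2 + (-3*(-1) + 5*11) = -559 + (3 + 55) = -559 + 58 = -501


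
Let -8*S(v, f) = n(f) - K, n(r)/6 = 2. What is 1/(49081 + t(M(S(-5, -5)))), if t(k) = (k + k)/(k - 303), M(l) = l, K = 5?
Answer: 2431/119315925 ≈ 2.0374e-5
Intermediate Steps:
n(r) = 12 (n(r) = 6*2 = 12)
S(v, f) = -7/8 (S(v, f) = -(12 - 1*5)/8 = -(12 - 5)/8 = -⅛*7 = -7/8)
t(k) = 2*k/(-303 + k) (t(k) = (2*k)/(-303 + k) = 2*k/(-303 + k))
1/(49081 + t(M(S(-5, -5)))) = 1/(49081 + 2*(-7/8)/(-303 - 7/8)) = 1/(49081 + 2*(-7/8)/(-2431/8)) = 1/(49081 + 2*(-7/8)*(-8/2431)) = 1/(49081 + 14/2431) = 1/(119315925/2431) = 2431/119315925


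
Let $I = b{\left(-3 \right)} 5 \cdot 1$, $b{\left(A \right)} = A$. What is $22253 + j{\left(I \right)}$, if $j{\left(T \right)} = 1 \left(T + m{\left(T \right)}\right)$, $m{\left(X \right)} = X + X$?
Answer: $22208$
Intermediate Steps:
$m{\left(X \right)} = 2 X$
$I = -15$ ($I = \left(-3\right) 5 \cdot 1 = \left(-15\right) 1 = -15$)
$j{\left(T \right)} = 3 T$ ($j{\left(T \right)} = 1 \left(T + 2 T\right) = 1 \cdot 3 T = 3 T$)
$22253 + j{\left(I \right)} = 22253 + 3 \left(-15\right) = 22253 - 45 = 22208$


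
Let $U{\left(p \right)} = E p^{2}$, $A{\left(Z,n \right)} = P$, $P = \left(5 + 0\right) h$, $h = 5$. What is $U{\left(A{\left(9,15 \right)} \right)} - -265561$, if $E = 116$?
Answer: $338061$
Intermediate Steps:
$P = 25$ ($P = \left(5 + 0\right) 5 = 5 \cdot 5 = 25$)
$A{\left(Z,n \right)} = 25$
$U{\left(p \right)} = 116 p^{2}$
$U{\left(A{\left(9,15 \right)} \right)} - -265561 = 116 \cdot 25^{2} - -265561 = 116 \cdot 625 + 265561 = 72500 + 265561 = 338061$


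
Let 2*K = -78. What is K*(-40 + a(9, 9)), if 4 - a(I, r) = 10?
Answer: 1794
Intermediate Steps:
K = -39 (K = (1/2)*(-78) = -39)
a(I, r) = -6 (a(I, r) = 4 - 1*10 = 4 - 10 = -6)
K*(-40 + a(9, 9)) = -39*(-40 - 6) = -39*(-46) = 1794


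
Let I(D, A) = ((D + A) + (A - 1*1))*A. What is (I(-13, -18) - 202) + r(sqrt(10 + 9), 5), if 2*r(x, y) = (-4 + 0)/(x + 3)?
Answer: 3493/5 - sqrt(19)/5 ≈ 697.73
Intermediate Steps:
I(D, A) = A*(-1 + D + 2*A) (I(D, A) = ((A + D) + (A - 1))*A = ((A + D) + (-1 + A))*A = (-1 + D + 2*A)*A = A*(-1 + D + 2*A))
r(x, y) = -2/(3 + x) (r(x, y) = ((-4 + 0)/(x + 3))/2 = (-4/(3 + x))/2 = -2/(3 + x))
(I(-13, -18) - 202) + r(sqrt(10 + 9), 5) = (-18*(-1 - 13 + 2*(-18)) - 202) - 2/(3 + sqrt(10 + 9)) = (-18*(-1 - 13 - 36) - 202) - 2/(3 + sqrt(19)) = (-18*(-50) - 202) - 2/(3 + sqrt(19)) = (900 - 202) - 2/(3 + sqrt(19)) = 698 - 2/(3 + sqrt(19))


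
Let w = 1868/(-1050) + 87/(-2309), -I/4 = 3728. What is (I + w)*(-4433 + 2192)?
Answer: 13504939406307/404075 ≈ 3.3422e+7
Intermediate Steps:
I = -14912 (I = -4*3728 = -14912)
w = -2202281/1212225 (w = 1868*(-1/1050) + 87*(-1/2309) = -934/525 - 87/2309 = -2202281/1212225 ≈ -1.8167)
(I + w)*(-4433 + 2192) = (-14912 - 2202281/1212225)*(-4433 + 2192) = -18078901481/1212225*(-2241) = 13504939406307/404075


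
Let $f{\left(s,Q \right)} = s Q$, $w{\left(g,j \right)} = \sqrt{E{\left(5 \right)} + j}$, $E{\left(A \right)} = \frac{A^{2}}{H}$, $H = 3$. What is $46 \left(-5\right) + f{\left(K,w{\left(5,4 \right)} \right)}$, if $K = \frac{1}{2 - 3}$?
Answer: $-230 - \frac{\sqrt{111}}{3} \approx -233.51$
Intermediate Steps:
$K = -1$ ($K = \frac{1}{-1} = -1$)
$E{\left(A \right)} = \frac{A^{2}}{3}$
$w{\left(g,j \right)} = \sqrt{\frac{25}{3} + j}$ ($w{\left(g,j \right)} = \sqrt{\frac{5^{2}}{3} + j} = \sqrt{\frac{1}{3} \cdot 25 + j} = \sqrt{\frac{25}{3} + j}$)
$f{\left(s,Q \right)} = Q s$
$46 \left(-5\right) + f{\left(K,w{\left(5,4 \right)} \right)} = 46 \left(-5\right) + \frac{\sqrt{75 + 9 \cdot 4}}{3} \left(-1\right) = -230 + \frac{\sqrt{75 + 36}}{3} \left(-1\right) = -230 + \frac{\sqrt{111}}{3} \left(-1\right) = -230 - \frac{\sqrt{111}}{3}$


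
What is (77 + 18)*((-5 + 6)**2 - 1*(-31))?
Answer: 3040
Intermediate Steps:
(77 + 18)*((-5 + 6)**2 - 1*(-31)) = 95*(1**2 + 31) = 95*(1 + 31) = 95*32 = 3040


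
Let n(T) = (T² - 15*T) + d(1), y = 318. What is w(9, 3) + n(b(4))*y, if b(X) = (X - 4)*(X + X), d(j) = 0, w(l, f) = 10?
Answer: 10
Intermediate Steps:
b(X) = 2*X*(-4 + X) (b(X) = (-4 + X)*(2*X) = 2*X*(-4 + X))
n(T) = T² - 15*T (n(T) = (T² - 15*T) + 0 = T² - 15*T)
w(9, 3) + n(b(4))*y = 10 + ((2*4*(-4 + 4))*(-15 + 2*4*(-4 + 4)))*318 = 10 + ((2*4*0)*(-15 + 2*4*0))*318 = 10 + (0*(-15 + 0))*318 = 10 + (0*(-15))*318 = 10 + 0*318 = 10 + 0 = 10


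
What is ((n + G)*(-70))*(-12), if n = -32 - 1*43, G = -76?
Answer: -126840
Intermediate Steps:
n = -75 (n = -32 - 43 = -75)
((n + G)*(-70))*(-12) = ((-75 - 76)*(-70))*(-12) = -151*(-70)*(-12) = 10570*(-12) = -126840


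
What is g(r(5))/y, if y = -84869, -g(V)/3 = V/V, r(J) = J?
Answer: 3/84869 ≈ 3.5349e-5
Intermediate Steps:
g(V) = -3 (g(V) = -3*V/V = -3*1 = -3)
g(r(5))/y = -3/(-84869) = -3*(-1/84869) = 3/84869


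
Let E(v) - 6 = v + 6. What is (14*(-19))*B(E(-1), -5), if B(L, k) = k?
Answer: 1330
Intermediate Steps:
E(v) = 12 + v (E(v) = 6 + (v + 6) = 6 + (6 + v) = 12 + v)
(14*(-19))*B(E(-1), -5) = (14*(-19))*(-5) = -266*(-5) = 1330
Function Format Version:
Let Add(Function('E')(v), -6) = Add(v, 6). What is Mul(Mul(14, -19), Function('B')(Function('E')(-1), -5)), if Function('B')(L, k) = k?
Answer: 1330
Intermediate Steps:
Function('E')(v) = Add(12, v) (Function('E')(v) = Add(6, Add(v, 6)) = Add(6, Add(6, v)) = Add(12, v))
Mul(Mul(14, -19), Function('B')(Function('E')(-1), -5)) = Mul(Mul(14, -19), -5) = Mul(-266, -5) = 1330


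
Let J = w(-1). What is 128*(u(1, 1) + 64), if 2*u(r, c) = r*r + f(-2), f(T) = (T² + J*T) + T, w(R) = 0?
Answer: 8384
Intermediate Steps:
J = 0
f(T) = T + T² (f(T) = (T² + 0*T) + T = (T² + 0) + T = T² + T = T + T²)
u(r, c) = 1 + r²/2 (u(r, c) = (r*r - 2*(1 - 2))/2 = (r² - 2*(-1))/2 = (r² + 2)/2 = (2 + r²)/2 = 1 + r²/2)
128*(u(1, 1) + 64) = 128*((1 + (½)*1²) + 64) = 128*((1 + (½)*1) + 64) = 128*((1 + ½) + 64) = 128*(3/2 + 64) = 128*(131/2) = 8384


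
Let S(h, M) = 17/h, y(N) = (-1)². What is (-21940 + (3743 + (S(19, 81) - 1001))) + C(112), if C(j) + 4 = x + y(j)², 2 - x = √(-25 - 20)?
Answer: -364764/19 - 3*I*√5 ≈ -19198.0 - 6.7082*I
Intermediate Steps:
y(N) = 1
x = 2 - 3*I*√5 (x = 2 - √(-25 - 20) = 2 - √(-45) = 2 - 3*I*√5 ≈ 2.0 - 6.7082*I)
C(j) = -1 - 3*I*√5 (C(j) = -4 + ((2 - 3*I*√5) + 1²) = -4 + ((2 - 3*I*√5) + 1) = -4 + (3 - 3*I*√5) = -1 - 3*I*√5)
(-21940 + (3743 + (S(19, 81) - 1001))) + C(112) = (-21940 + (3743 + (17/19 - 1001))) + (-1 - 3*I*√5) = (-21940 + (3743 - 19002/19)) + (-1 - 3*I*√5) = (-21940 + 52115/19) + (-1 - 3*I*√5) = -364745/19 + (-1 - 3*I*√5) = -364764/19 - 3*I*√5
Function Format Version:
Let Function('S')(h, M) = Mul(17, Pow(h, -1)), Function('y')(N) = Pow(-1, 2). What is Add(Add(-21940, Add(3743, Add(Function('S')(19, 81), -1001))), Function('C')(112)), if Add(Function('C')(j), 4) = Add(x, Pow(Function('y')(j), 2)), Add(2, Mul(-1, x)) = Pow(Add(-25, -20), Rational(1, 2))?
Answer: Add(Rational(-364764, 19), Mul(-3, I, Pow(5, Rational(1, 2)))) ≈ Add(-19198., Mul(-6.7082, I))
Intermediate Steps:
Function('y')(N) = 1
x = Add(2, Mul(-3, I, Pow(5, Rational(1, 2)))) (x = Add(2, Mul(-1, Pow(Add(-25, -20), Rational(1, 2)))) = Add(2, Mul(-1, Pow(-45, Rational(1, 2)))) = Add(2, Mul(-1, Mul(3, I, Pow(5, Rational(1, 2))))) = Add(2, Mul(-3, I, Pow(5, Rational(1, 2)))) ≈ Add(2.0000, Mul(-6.7082, I)))
Function('C')(j) = Add(-1, Mul(-3, I, Pow(5, Rational(1, 2)))) (Function('C')(j) = Add(-4, Add(Add(2, Mul(-3, I, Pow(5, Rational(1, 2)))), Pow(1, 2))) = Add(-4, Add(Add(2, Mul(-3, I, Pow(5, Rational(1, 2)))), 1)) = Add(-4, Add(3, Mul(-3, I, Pow(5, Rational(1, 2))))) = Add(-1, Mul(-3, I, Pow(5, Rational(1, 2)))))
Add(Add(-21940, Add(3743, Add(Function('S')(19, 81), -1001))), Function('C')(112)) = Add(Add(-21940, Add(3743, Add(Mul(17, Pow(19, -1)), -1001))), Add(-1, Mul(-3, I, Pow(5, Rational(1, 2))))) = Add(Add(-21940, Add(3743, Add(Mul(17, Rational(1, 19)), -1001))), Add(-1, Mul(-3, I, Pow(5, Rational(1, 2))))) = Add(Add(-21940, Add(3743, Add(Rational(17, 19), -1001))), Add(-1, Mul(-3, I, Pow(5, Rational(1, 2))))) = Add(Add(-21940, Add(3743, Rational(-19002, 19))), Add(-1, Mul(-3, I, Pow(5, Rational(1, 2))))) = Add(Add(-21940, Rational(52115, 19)), Add(-1, Mul(-3, I, Pow(5, Rational(1, 2))))) = Add(Rational(-364745, 19), Add(-1, Mul(-3, I, Pow(5, Rational(1, 2))))) = Add(Rational(-364764, 19), Mul(-3, I, Pow(5, Rational(1, 2))))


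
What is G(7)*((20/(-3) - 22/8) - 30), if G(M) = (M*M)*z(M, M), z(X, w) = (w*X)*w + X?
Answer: -4055975/6 ≈ -6.7600e+5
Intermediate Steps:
z(X, w) = X + X*w² (z(X, w) = (X*w)*w + X = X*w² + X = X + X*w²)
G(M) = M³*(1 + M²) (G(M) = (M*M)*(M*(1 + M²)) = M²*(M*(1 + M²)) = M³*(1 + M²))
G(7)*((20/(-3) - 22/8) - 30) = (7³ + 7⁵)*((20/(-3) - 22/8) - 30) = (343 + 16807)*((20*(-⅓) - 22*⅛) - 30) = 17150*((-20/3 - 11/4) - 30) = 17150*(-113/12 - 30) = 17150*(-473/12) = -4055975/6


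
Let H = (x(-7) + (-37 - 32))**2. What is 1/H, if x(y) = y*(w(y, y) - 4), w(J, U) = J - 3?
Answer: 1/841 ≈ 0.0011891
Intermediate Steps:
w(J, U) = -3 + J
x(y) = y*(-7 + y) (x(y) = y*((-3 + y) - 4) = y*(-7 + y))
H = 841 (H = (-7*(-7 - 7) + (-37 - 32))**2 = (-7*(-14) - 69)**2 = (98 - 69)**2 = 29**2 = 841)
1/H = 1/841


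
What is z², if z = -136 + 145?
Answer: 81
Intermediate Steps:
z = 9
z² = 9² = 81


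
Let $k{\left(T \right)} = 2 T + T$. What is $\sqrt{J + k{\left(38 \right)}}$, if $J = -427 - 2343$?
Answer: $4 i \sqrt{166} \approx 51.536 i$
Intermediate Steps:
$k{\left(T \right)} = 3 T$
$J = -2770$
$\sqrt{J + k{\left(38 \right)}} = \sqrt{-2770 + 3 \cdot 38} = \sqrt{-2770 + 114} = \sqrt{-2656} = 4 i \sqrt{166}$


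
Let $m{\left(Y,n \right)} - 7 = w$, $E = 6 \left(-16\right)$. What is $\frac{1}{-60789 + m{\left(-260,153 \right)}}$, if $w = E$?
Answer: $- \frac{1}{60878} \approx -1.6426 \cdot 10^{-5}$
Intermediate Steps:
$E = -96$
$w = -96$
$m{\left(Y,n \right)} = -89$ ($m{\left(Y,n \right)} = 7 - 96 = -89$)
$\frac{1}{-60789 + m{\left(-260,153 \right)}} = \frac{1}{-60789 - 89} = \frac{1}{-60878} = - \frac{1}{60878}$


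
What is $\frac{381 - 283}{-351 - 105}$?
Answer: $- \frac{49}{228} \approx -0.21491$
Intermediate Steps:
$\frac{381 - 283}{-351 - 105} = \frac{98}{-456} = 98 \left(- \frac{1}{456}\right) = - \frac{49}{228}$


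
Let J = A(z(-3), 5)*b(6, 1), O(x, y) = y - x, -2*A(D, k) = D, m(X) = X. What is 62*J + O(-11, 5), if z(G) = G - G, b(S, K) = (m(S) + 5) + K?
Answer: 16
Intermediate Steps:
b(S, K) = 5 + K + S (b(S, K) = (S + 5) + K = (5 + S) + K = 5 + K + S)
z(G) = 0
A(D, k) = -D/2
J = 0 (J = (-½*0)*(5 + 1 + 6) = 0*12 = 0)
62*J + O(-11, 5) = 62*0 + (5 - 1*(-11)) = 0 + (5 + 11) = 0 + 16 = 16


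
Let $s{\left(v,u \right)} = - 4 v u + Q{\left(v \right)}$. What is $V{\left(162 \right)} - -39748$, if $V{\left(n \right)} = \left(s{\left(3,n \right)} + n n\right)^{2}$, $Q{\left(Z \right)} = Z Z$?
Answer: $590967229$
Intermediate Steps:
$Q{\left(Z \right)} = Z^{2}$
$s{\left(v,u \right)} = v^{2} - 4 u v$ ($s{\left(v,u \right)} = - 4 v u + v^{2} = - 4 u v + v^{2} = v^{2} - 4 u v$)
$V{\left(n \right)} = \left(9 + n^{2} - 12 n\right)^{2}$ ($V{\left(n \right)} = \left(3 \left(3 - 4 n\right) + n n\right)^{2} = \left(\left(9 - 12 n\right) + n^{2}\right)^{2} = \left(9 + n^{2} - 12 n\right)^{2}$)
$V{\left(162 \right)} - -39748 = \left(9 + 162^{2} - 1944\right)^{2} - -39748 = \left(9 + 26244 - 1944\right)^{2} + 39748 = 24309^{2} + 39748 = 590927481 + 39748 = 590967229$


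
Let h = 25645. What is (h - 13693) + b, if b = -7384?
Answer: 4568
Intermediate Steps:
(h - 13693) + b = (25645 - 13693) - 7384 = 11952 - 7384 = 4568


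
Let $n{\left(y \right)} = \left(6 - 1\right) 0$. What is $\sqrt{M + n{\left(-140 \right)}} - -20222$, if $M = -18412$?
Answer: $20222 + 2 i \sqrt{4603} \approx 20222.0 + 135.69 i$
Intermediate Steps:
$n{\left(y \right)} = 0$ ($n{\left(y \right)} = 5 \cdot 0 = 0$)
$\sqrt{M + n{\left(-140 \right)}} - -20222 = \sqrt{-18412 + 0} - -20222 = \sqrt{-18412} + 20222 = 2 i \sqrt{4603} + 20222 = 20222 + 2 i \sqrt{4603}$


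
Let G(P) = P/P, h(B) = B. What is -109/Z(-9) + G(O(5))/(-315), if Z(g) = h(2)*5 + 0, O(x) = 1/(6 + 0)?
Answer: -6869/630 ≈ -10.903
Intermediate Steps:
O(x) = 1/6
G(P) = 1
Z(g) = 10 (Z(g) = 2*5 + 0 = 10 + 0 = 10)
-109/Z(-9) + G(O(5))/(-315) = -109/10 + 1/(-315) = -109*1/10 + 1*(-1/315) = -109/10 - 1/315 = -6869/630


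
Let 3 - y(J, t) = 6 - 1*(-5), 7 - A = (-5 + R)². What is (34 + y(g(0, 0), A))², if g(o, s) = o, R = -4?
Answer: 676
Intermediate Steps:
A = -74 (A = 7 - (-5 - 4)² = 7 - 1*(-9)² = 7 - 1*81 = 7 - 81 = -74)
y(J, t) = -8 (y(J, t) = 3 - (6 - 1*(-5)) = 3 - (6 + 5) = 3 - 1*11 = 3 - 11 = -8)
(34 + y(g(0, 0), A))² = (34 - 8)² = 26² = 676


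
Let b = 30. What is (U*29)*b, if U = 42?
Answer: 36540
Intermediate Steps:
(U*29)*b = (42*29)*30 = 1218*30 = 36540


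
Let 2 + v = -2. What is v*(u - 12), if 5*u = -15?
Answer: 60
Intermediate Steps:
v = -4 (v = -2 - 2 = -4)
u = -3 (u = (⅕)*(-15) = -3)
v*(u - 12) = -4*(-3 - 12) = -4*(-15) = 60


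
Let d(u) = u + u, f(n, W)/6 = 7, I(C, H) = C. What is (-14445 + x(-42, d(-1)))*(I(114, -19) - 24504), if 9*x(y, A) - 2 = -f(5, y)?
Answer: 352421950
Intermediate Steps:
f(n, W) = 42 (f(n, W) = 6*7 = 42)
d(u) = 2*u
x(y, A) = -40/9 (x(y, A) = 2/9 + (-1*42)/9 = 2/9 + (⅑)*(-42) = 2/9 - 14/3 = -40/9)
(-14445 + x(-42, d(-1)))*(I(114, -19) - 24504) = (-14445 - 40/9)*(114 - 24504) = -130045/9*(-24390) = 352421950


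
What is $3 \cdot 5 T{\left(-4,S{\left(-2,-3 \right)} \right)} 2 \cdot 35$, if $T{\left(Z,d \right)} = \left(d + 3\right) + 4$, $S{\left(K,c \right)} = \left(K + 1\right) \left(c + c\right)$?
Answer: $13650$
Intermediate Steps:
$S{\left(K,c \right)} = 2 c \left(1 + K\right)$ ($S{\left(K,c \right)} = \left(1 + K\right) 2 c = 2 c \left(1 + K\right)$)
$T{\left(Z,d \right)} = 7 + d$ ($T{\left(Z,d \right)} = \left(3 + d\right) + 4 = 7 + d$)
$3 \cdot 5 T{\left(-4,S{\left(-2,-3 \right)} \right)} 2 \cdot 35 = 3 \cdot 5 \left(7 + 2 \left(-3\right) \left(1 - 2\right)\right) 2 \cdot 35 = 15 \left(7 + 2 \left(-3\right) \left(-1\right)\right) 2 \cdot 35 = 15 \left(7 + 6\right) 2 \cdot 35 = 15 \cdot 13 \cdot 2 \cdot 35 = 195 \cdot 2 \cdot 35 = 390 \cdot 35 = 13650$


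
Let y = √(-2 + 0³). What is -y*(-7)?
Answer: 7*I*√2 ≈ 9.8995*I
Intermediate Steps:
y = I*√2 (y = √(-2 + 0) = √(-2) = I*√2 ≈ 1.4142*I)
-y*(-7) = -I*√2*(-7) = -(-7)*I*√2 = 7*I*√2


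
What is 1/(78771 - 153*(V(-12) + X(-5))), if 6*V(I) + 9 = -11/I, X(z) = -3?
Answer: 8/635489 ≈ 1.2589e-5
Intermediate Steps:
V(I) = -3/2 - 11/(6*I) (V(I) = -3/2 + (-11/I)/6 = -3/2 - 11/(6*I))
1/(78771 - 153*(V(-12) + X(-5))) = 1/(78771 - 153*((1/6)*(-11 - 9*(-12))/(-12) - 3)) = 1/(78771 - 153*((1/6)*(-1/12)*(-11 + 108) - 3)) = 1/(78771 - 153*((1/6)*(-1/12)*97 - 3)) = 1/(78771 - 153*(-97/72 - 3)) = 1/(78771 - 153*(-313/72)) = 1/(78771 + 5321/8) = 1/(635489/8) = 8/635489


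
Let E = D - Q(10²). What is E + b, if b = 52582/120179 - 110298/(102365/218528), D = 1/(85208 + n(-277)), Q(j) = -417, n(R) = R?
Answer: -245583359760664203546/1044831636964885 ≈ -2.3505e+5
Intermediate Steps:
D = 1/84931 (D = 1/(85208 - 277) = 1/84931 ≈ 1.1774e-5)
E = 35416228/84931 (E = 1/84931 - 1*(-417) = 1/84931 + 417 = 35416228/84931 ≈ 417.00)
b = -2896693251764146/12302123335 (b = 52582*(1/120179) - 110298/(102365*(1/218528)) = 52582/120179 - 110298/102365/218528 = 52582/120179 - 110298*218528/102365 = 52582/120179 - 24103201344/102365 = -2896693251764146/12302123335 ≈ -2.3546e+5)
E + b = 35416228/84931 - 2896693251764146/12302123335 = -245583359760664203546/1044831636964885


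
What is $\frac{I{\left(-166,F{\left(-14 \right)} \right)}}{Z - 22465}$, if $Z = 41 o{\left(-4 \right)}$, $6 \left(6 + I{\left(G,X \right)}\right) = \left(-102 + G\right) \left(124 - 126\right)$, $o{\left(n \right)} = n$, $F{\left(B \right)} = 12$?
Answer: $- \frac{250}{67887} \approx -0.0036826$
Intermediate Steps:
$I{\left(G,X \right)} = 28 - \frac{G}{3}$ ($I{\left(G,X \right)} = -6 + \frac{\left(-102 + G\right) \left(124 - 126\right)}{6} = -6 + \frac{\left(-102 + G\right) \left(-2\right)}{6} = -6 + \frac{204 - 2 G}{6} = -6 - \left(-34 + \frac{G}{3}\right) = 28 - \frac{G}{3}$)
$Z = -164$ ($Z = 41 \left(-4\right) = -164$)
$\frac{I{\left(-166,F{\left(-14 \right)} \right)}}{Z - 22465} = \frac{28 - - \frac{166}{3}}{-164 - 22465} = \frac{28 + \frac{166}{3}}{-22629} = \frac{250}{3} \left(- \frac{1}{22629}\right) = - \frac{250}{67887}$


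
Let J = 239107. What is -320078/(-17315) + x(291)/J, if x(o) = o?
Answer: 76537929011/4140137705 ≈ 18.487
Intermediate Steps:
-320078/(-17315) + x(291)/J = -320078/(-17315) + 291/239107 = -320078*(-1/17315) + 291*(1/239107) = 320078/17315 + 291/239107 = 76537929011/4140137705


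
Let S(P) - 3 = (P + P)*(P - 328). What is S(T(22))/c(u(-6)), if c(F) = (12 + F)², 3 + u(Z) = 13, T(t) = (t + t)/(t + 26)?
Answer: -42959/34848 ≈ -1.2328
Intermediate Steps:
T(t) = 2*t/(26 + t) (T(t) = (2*t)/(26 + t) = 2*t/(26 + t))
S(P) = 3 + 2*P*(-328 + P) (S(P) = 3 + (P + P)*(P - 328) = 3 + (2*P)*(-328 + P) = 3 + 2*P*(-328 + P))
u(Z) = 10 (u(Z) = -3 + 13 = 10)
S(T(22))/c(u(-6)) = (3 - 1312*22/(26 + 22) + 2*(2*22/(26 + 22))²)/((12 + 10)²) = (3 - 1312*22/48 + 2*(2*22/48)²)/(22²) = (3 - 1312*22/48 + 2*(2*22*(1/48))²)/484 = (3 - 656*11/12 + 2*(11/12)²)*(1/484) = (3 - 1804/3 + 2*(121/144))*(1/484) = (3 - 1804/3 + 121/72)*(1/484) = -42959/72*1/484 = -42959/34848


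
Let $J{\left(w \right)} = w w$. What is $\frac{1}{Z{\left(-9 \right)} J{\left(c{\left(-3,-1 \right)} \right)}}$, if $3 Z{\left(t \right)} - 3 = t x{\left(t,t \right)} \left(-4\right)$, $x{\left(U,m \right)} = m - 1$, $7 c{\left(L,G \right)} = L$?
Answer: $- \frac{7}{153} \approx -0.045752$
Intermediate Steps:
$c{\left(L,G \right)} = \frac{L}{7}$
$x{\left(U,m \right)} = -1 + m$
$Z{\left(t \right)} = 1 - \frac{4 t \left(-1 + t\right)}{3}$ ($Z{\left(t \right)} = 1 + \frac{t \left(-1 + t\right) \left(-4\right)}{3} = 1 + \frac{\left(-4\right) t \left(-1 + t\right)}{3} = 1 - \frac{4 t \left(-1 + t\right)}{3}$)
$J{\left(w \right)} = w^{2}$
$\frac{1}{Z{\left(-9 \right)} J{\left(c{\left(-3,-1 \right)} \right)}} = \frac{1}{\left(1 - - 12 \left(-1 - 9\right)\right) \left(\frac{1}{7} \left(-3\right)\right)^{2}} = \frac{1}{\left(1 - \left(-12\right) \left(-10\right)\right) \left(- \frac{3}{7}\right)^{2}} = \frac{1}{\left(1 - 120\right) \frac{9}{49}} = \frac{1}{\left(-119\right) \frac{9}{49}} = \frac{1}{- \frac{153}{7}} = - \frac{7}{153}$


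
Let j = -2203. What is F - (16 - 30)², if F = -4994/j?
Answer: -426794/2203 ≈ -193.73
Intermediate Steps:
F = 4994/2203 (F = -4994/(-2203) = -4994*(-1/2203) = 4994/2203 ≈ 2.2669)
F - (16 - 30)² = 4994/2203 - (16 - 30)² = 4994/2203 - 1*(-14)² = 4994/2203 - 1*196 = 4994/2203 - 196 = -426794/2203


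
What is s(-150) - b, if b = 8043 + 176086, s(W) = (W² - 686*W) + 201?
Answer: -58528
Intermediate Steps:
s(W) = 201 + W² - 686*W
b = 184129
s(-150) - b = (201 + (-150)² - 686*(-150)) - 1*184129 = (201 + 22500 + 102900) - 184129 = 125601 - 184129 = -58528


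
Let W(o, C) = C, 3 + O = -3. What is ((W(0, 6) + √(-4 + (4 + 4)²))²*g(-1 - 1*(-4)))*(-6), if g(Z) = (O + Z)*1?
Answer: 1728 + 432*√15 ≈ 3401.1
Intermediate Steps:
O = -6 (O = -3 - 3 = -6)
g(Z) = -6 + Z (g(Z) = (-6 + Z)*1 = -6 + Z)
((W(0, 6) + √(-4 + (4 + 4)²))²*g(-1 - 1*(-4)))*(-6) = ((6 + √(-4 + (4 + 4)²))²*(-6 + (-1 - 1*(-4))))*(-6) = ((6 + √(-4 + 8²))²*(-6 + (-1 + 4)))*(-6) = ((6 + √(-4 + 64))²*(-6 + 3))*(-6) = ((6 + √60)²*(-3))*(-6) = ((6 + 2*√15)²*(-3))*(-6) = -3*(6 + 2*√15)²*(-6) = 18*(6 + 2*√15)²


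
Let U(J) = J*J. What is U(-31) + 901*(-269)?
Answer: -241408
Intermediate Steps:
U(J) = J²
U(-31) + 901*(-269) = (-31)² + 901*(-269) = 961 - 242369 = -241408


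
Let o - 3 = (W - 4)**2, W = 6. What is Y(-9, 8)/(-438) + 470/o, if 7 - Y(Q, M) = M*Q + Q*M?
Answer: 204803/3066 ≈ 66.798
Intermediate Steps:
Y(Q, M) = 7 - 2*M*Q (Y(Q, M) = 7 - (M*Q + Q*M) = 7 - (M*Q + M*Q) = 7 - 2*M*Q)
o = 7 (o = 3 + (6 - 4)**2 = 3 + 2**2 = 3 + 4 = 7)
Y(-9, 8)/(-438) + 470/o = (7 - 2*8*(-9))/(-438) + 470/7 = (7 + 144)*(-1/438) + 470*(1/7) = 151*(-1/438) + 470/7 = -151/438 + 470/7 = 204803/3066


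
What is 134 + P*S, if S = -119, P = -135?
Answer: 16199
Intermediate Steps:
134 + P*S = 134 - 135*(-119) = 134 + 16065 = 16199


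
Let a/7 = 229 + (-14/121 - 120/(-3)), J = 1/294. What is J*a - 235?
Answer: -387245/1694 ≈ -228.60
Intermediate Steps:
J = 1/294 ≈ 0.0034014
a = 227745/121 (a = 7*(229 + (-14/121 - 120/(-3))) = 7*(229 + (-14*1/121 - 120*(-⅓))) = 7*(229 + (-14/121 + 40)) = 7*(229 + 4826/121) = 7*(32535/121) = 227745/121 ≈ 1882.2)
J*a - 235 = (1/294)*(227745/121) - 235 = 10845/1694 - 235 = -387245/1694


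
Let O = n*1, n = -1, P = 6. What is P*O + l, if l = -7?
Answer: -13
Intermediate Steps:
O = -1 (O = -1*1 = -1)
P*O + l = 6*(-1) - 7 = -6 - 7 = -13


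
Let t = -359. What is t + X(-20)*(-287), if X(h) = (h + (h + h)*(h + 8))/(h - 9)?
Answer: 121609/29 ≈ 4193.4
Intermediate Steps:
X(h) = (h + 2*h*(8 + h))/(-9 + h) (X(h) = (h + (2*h)*(8 + h))/(-9 + h) = (h + 2*h*(8 + h))/(-9 + h))
t + X(-20)*(-287) = -359 - 20*(17 + 2*(-20))/(-9 - 20)*(-287) = -359 - 20*(17 - 40)/(-29)*(-287) = -359 - 20*(-1/29)*(-23)*(-287) = -359 - 460/29*(-287) = -359 + 132020/29 = 121609/29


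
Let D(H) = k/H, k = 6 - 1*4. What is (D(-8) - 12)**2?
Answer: 2401/16 ≈ 150.06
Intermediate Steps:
k = 2 (k = 6 - 4 = 2)
D(H) = 2/H
(D(-8) - 12)**2 = (2/(-8) - 12)**2 = (2*(-1/8) - 12)**2 = (-1/4 - 12)**2 = (-49/4)**2 = 2401/16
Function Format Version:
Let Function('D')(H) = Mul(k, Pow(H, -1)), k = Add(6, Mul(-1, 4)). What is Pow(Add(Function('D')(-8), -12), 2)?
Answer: Rational(2401, 16) ≈ 150.06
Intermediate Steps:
k = 2 (k = Add(6, -4) = 2)
Function('D')(H) = Mul(2, Pow(H, -1))
Pow(Add(Function('D')(-8), -12), 2) = Pow(Add(Mul(2, Pow(-8, -1)), -12), 2) = Pow(Add(Mul(2, Rational(-1, 8)), -12), 2) = Pow(Add(Rational(-1, 4), -12), 2) = Pow(Rational(-49, 4), 2) = Rational(2401, 16)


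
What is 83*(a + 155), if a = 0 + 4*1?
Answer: 13197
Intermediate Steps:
a = 4 (a = 0 + 4 = 4)
83*(a + 155) = 83*(4 + 155) = 83*159 = 13197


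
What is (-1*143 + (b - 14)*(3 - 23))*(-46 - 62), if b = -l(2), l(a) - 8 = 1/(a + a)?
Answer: -32616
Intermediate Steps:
l(a) = 8 + 1/(2*a) (l(a) = 8 + 1/(a + a) = 8 + 1/(2*a))
b = -33/4 (b = -(8 + (½)/2) = -(8 + (½)*(½)) = -(8 + ¼) = -1*33/4 = -33/4 ≈ -8.2500)
(-1*143 + (b - 14)*(3 - 23))*(-46 - 62) = (-1*143 + (-33/4 - 14)*(3 - 23))*(-46 - 62) = (-143 - 89/4*(-20))*(-108) = (-143 + 445)*(-108) = 302*(-108) = -32616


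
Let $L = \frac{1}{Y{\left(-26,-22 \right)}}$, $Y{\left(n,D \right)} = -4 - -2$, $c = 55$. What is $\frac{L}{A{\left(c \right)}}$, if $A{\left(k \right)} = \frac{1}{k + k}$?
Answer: $-55$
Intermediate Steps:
$Y{\left(n,D \right)} = -2$ ($Y{\left(n,D \right)} = -4 + 2 = -2$)
$A{\left(k \right)} = \frac{1}{2 k}$
$L = - \frac{1}{2}$ ($L = \frac{1}{-2} = - \frac{1}{2} \approx -0.5$)
$\frac{L}{A{\left(c \right)}} = - \frac{1}{2 \frac{1}{2 \cdot 55}} = - \frac{1}{2 \cdot \frac{1}{2} \cdot \frac{1}{55}} = - \frac{\frac{1}{\frac{1}{110}}}{2} = \left(- \frac{1}{2}\right) 110 = -55$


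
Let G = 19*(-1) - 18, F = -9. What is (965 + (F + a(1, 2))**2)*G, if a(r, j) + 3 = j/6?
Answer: -366670/9 ≈ -40741.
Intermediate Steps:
a(r, j) = -3 + j/6
G = -37 (G = -19 - 18 = -37)
(965 + (F + a(1, 2))**2)*G = (965 + (-9 + (-3 + (1/6)*2))**2)*(-37) = (965 + (-9 + (-3 + 1/3))**2)*(-37) = (965 + (-9 - 8/3)**2)*(-37) = (965 + (-35/3)**2)*(-37) = (965 + 1225/9)*(-37) = (9910/9)*(-37) = -366670/9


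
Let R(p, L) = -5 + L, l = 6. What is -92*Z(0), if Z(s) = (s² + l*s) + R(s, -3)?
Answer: 736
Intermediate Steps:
Z(s) = -8 + s² + 6*s (Z(s) = (s² + 6*s) + (-5 - 3) = (s² + 6*s) - 8 = -8 + s² + 6*s)
-92*Z(0) = -92*(-8 + 0² + 6*0) = -92*(-8 + 0 + 0) = -92*(-8) = 736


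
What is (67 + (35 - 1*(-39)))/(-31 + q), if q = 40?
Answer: 47/3 ≈ 15.667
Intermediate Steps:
(67 + (35 - 1*(-39)))/(-31 + q) = (67 + (35 - 1*(-39)))/(-31 + 40) = (67 + (35 + 39))/9 = (67 + 74)/9 = (1/9)*141 = 47/3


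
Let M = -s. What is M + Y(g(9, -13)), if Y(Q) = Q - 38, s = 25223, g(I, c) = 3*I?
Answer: -25234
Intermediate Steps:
Y(Q) = -38 + Q
M = -25223 (M = -1*25223 = -25223)
M + Y(g(9, -13)) = -25223 + (-38 + 3*9) = -25223 + (-38 + 27) = -25223 - 11 = -25234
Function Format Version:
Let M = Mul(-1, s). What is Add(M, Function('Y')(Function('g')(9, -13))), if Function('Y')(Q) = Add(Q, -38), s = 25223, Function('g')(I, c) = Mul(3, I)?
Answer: -25234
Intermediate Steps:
Function('Y')(Q) = Add(-38, Q)
M = -25223 (M = Mul(-1, 25223) = -25223)
Add(M, Function('Y')(Function('g')(9, -13))) = Add(-25223, Add(-38, Mul(3, 9))) = Add(-25223, Add(-38, 27)) = Add(-25223, -11) = -25234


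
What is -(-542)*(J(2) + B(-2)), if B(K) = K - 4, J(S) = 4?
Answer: -1084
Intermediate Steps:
B(K) = -4 + K
-(-542)*(J(2) + B(-2)) = -(-542)*(4 + (-4 - 2)) = -(-542)*(4 - 6) = -(-542)*(-2) = -271*4 = -1084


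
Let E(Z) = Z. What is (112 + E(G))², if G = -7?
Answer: 11025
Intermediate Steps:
(112 + E(G))² = (112 - 7)² = 105² = 11025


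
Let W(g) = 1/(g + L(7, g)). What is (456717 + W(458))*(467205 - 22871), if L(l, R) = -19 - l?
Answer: 43833936781415/216 ≈ 2.0293e+11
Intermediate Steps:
W(g) = 1/(-26 + g) (W(g) = 1/(g + (-19 - 1*7)) = 1/(g + (-19 - 7)) = 1/(g - 26) = 1/(-26 + g))
(456717 + W(458))*(467205 - 22871) = (456717 + 1/(-26 + 458))*(467205 - 22871) = (456717 + 1/432)*444334 = (197301745/432)*444334 = 43833936781415/216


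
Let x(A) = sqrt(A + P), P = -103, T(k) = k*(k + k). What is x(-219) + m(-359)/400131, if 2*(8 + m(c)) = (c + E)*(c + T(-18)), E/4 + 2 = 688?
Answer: 689249/800262 + I*sqrt(322) ≈ 0.86128 + 17.944*I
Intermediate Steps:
E = 2744 (E = -8 + 4*688 = -8 + 2752 = 2744)
T(k) = 2*k**2 (T(k) = k*(2*k) = 2*k**2)
m(c) = -8 + (648 + c)*(2744 + c)/2 (m(c) = -8 + ((c + 2744)*(c + 2*(-18)**2))/2 = -8 + ((2744 + c)*(c + 2*324))/2 = -8 + ((2744 + c)*(c + 648))/2 = -8 + ((2744 + c)*(648 + c))/2 = -8 + ((648 + c)*(2744 + c))/2 = -8 + (648 + c)*(2744 + c)/2)
x(A) = sqrt(-103 + A) (x(A) = sqrt(A - 103) = sqrt(-103 + A))
x(-219) + m(-359)/400131 = sqrt(-103 - 219) + (889048 + (1/2)*(-359)**2 + 1696*(-359))/400131 = sqrt(-322) + (889048 + (1/2)*128881 - 608864)*(1/400131) = I*sqrt(322) + (889048 + 128881/2 - 608864)*(1/400131) = I*sqrt(322) + (689249/2)*(1/400131) = I*sqrt(322) + 689249/800262 = 689249/800262 + I*sqrt(322)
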